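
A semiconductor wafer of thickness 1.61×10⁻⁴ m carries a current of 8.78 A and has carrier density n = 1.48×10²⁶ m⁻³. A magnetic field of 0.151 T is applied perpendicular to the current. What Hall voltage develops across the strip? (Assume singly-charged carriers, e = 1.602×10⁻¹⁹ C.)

V_H = IB/(n e t).
V_H = (8.78)(0.151)/((1.48×10²⁶)(1.602×10⁻¹⁹)(1.61×10⁻⁴)) ≈ 3.47×10⁻⁴ V.

V_H ≈ 3.47×10⁻⁴ V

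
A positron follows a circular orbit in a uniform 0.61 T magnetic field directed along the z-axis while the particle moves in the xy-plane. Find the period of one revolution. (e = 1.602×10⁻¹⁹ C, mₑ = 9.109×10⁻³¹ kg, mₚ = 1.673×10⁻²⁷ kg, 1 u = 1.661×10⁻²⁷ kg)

The cyclotron period depends only on m, q, B: T = 2πm/(|q|B).
T = 2π(9.109×10⁻³¹)/((1.602×10⁻¹⁹)(0.61)) ≈ 5.9×10⁻¹¹ s.

T ≈ 5.9×10⁻¹¹ s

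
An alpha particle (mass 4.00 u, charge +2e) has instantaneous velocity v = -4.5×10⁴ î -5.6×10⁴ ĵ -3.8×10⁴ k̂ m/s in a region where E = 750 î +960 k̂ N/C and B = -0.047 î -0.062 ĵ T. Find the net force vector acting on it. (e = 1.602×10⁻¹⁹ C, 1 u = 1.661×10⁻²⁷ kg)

F ≈ (-5.15×10⁻¹⁶, 5.72×10⁻¹⁶, 3.58×10⁻¹⁶) N

v×B = (-2360, 1790, 158) N/C.
E + v×B = (-1610, 1790, 1120) N/C.
F = q(E + v×B) = (3.204×10⁻¹⁹ C)·(-1610, 1790, 1120) = (-5.15×10⁻¹⁶, 5.72×10⁻¹⁶, 3.58×10⁻¹⁶) N.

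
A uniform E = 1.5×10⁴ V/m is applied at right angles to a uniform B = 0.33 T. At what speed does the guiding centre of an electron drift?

In crossed fields the guiding centre drifts at v_d = |E×B|/B² = E/B, independent of charge and mass.
v_d = 1.5×10⁴/0.33 = 4.5×10⁴ m/s.

v_d ≈ 4.5×10⁴ m/s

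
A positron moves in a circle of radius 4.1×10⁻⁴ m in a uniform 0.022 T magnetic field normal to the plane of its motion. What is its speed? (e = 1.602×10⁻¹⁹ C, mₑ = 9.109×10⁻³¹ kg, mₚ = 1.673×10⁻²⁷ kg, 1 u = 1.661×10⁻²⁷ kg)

From |q|vB = mv²/r, v = |q|Br/m.
v = (1.602×10⁻¹⁹)(0.022)(4.1×10⁻⁴)/9.109×10⁻³¹ ≈ 1.6×10⁶ m/s.

v ≈ 1.6×10⁶ m/s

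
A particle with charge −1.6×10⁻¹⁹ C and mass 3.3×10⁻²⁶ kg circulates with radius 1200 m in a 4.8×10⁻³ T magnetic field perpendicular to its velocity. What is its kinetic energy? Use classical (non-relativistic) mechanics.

v = |q|Br/m, then KE = ½mv² = (qBr)²/(2m).
v = (1.6×10⁻¹⁹)(4.8×10⁻³)(1200)/3.3×10⁻²⁶ ≈ 2.793×10⁷ m/s.
KE = ½(3.3×10⁻²⁶)(2.793×10⁷)² ≈ 1.3×10⁻¹¹ J.

KE ≈ 1.3×10⁻¹¹ J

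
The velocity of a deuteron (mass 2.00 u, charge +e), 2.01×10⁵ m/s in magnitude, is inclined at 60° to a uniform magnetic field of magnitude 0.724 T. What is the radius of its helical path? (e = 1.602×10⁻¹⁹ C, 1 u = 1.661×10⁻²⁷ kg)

r ≈ 4.99×10⁻³ m

v⊥ = v sinθ = 2.01×10⁵·sin60° ≈ 1.741×10⁵ m/s.
r = m v⊥/(|q|B) = (3.322×10⁻²⁷)(1.741×10⁵)/((1.602×10⁻¹⁹)(0.724)) ≈ 4.99×10⁻³ m.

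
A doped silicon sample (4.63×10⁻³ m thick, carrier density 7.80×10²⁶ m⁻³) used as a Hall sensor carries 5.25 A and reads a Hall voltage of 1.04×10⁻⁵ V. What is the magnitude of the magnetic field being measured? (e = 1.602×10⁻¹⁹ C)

B ≈ 1.15 T

From V_H = IB/(n e t), B = V_H n e t / I.
B = (1.04×10⁻⁵)(7.80×10²⁶)(1.602×10⁻¹⁹)(4.63×10⁻³)/5.25 ≈ 1.15 T.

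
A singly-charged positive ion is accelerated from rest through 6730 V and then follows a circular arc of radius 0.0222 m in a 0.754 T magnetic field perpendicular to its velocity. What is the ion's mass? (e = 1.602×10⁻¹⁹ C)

m ≈ 3.33×10⁻²⁷ kg

Combine |q|V = ½mv² and r = mv/(|q|B): eliminate v to get m = qB²r²/(2V).
m = (1.602×10⁻¹⁹)(0.754)²(0.0222)²/(2·6730) ≈ 3.33×10⁻²⁷ kg.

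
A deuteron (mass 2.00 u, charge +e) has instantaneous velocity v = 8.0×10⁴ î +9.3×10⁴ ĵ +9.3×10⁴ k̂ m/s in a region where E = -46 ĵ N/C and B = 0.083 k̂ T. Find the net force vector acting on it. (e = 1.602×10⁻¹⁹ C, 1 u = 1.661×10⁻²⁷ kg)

F ≈ (1.24×10⁻¹⁵, -1.07×10⁻¹⁵, 0) N

v×B = (7720, -6640, 0) N/C.
E + v×B = (7720, -6690, 0) N/C.
F = q(E + v×B) = (1.602×10⁻¹⁹ C)·(7720, -6690, 0) = (1.24×10⁻¹⁵, -1.07×10⁻¹⁵, 0) N.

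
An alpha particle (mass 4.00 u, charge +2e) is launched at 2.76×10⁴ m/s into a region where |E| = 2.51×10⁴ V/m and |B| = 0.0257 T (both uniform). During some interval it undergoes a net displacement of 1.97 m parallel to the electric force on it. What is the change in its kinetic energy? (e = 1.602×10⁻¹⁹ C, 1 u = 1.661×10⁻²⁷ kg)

The magnetic force is always ⟂ v and does no work; only the electric force changes KE.
ΔKE = F_E · d = |q|E d = (3.204×10⁻¹⁹)(2.51×10⁴)(1.97) ≈ 1.58×10⁻¹⁴ J.

ΔKE ≈ 1.58×10⁻¹⁴ J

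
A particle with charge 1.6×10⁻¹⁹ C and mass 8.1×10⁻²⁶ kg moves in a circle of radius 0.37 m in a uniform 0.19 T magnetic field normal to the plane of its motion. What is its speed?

From |q|vB = mv²/r, v = |q|Br/m.
v = (1.6×10⁻¹⁹)(0.19)(0.37)/8.1×10⁻²⁶ ≈ 1.4×10⁵ m/s.

v ≈ 1.4×10⁵ m/s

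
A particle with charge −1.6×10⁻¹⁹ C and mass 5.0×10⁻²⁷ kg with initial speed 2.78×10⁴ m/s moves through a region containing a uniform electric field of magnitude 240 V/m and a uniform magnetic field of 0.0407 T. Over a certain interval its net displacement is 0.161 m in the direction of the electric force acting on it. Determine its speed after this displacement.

B does no work; ΔKE = |q|E d.
½mv_f² = ½mv₀² + |q|Ed = ½(5.0×10⁻²⁷)(2.78×10⁴)² + (1.6×10⁻¹⁹)(240)(0.161) ≈ 1.932×10⁻¹⁸ J + 6.182×10⁻¹⁸ J ≈ 8.115×10⁻¹⁸ J.
v_f = √(2·8.115×10⁻¹⁸/5.0×10⁻²⁷) ≈ 5.70×10⁴ m/s.

v_f ≈ 5.70×10⁴ m/s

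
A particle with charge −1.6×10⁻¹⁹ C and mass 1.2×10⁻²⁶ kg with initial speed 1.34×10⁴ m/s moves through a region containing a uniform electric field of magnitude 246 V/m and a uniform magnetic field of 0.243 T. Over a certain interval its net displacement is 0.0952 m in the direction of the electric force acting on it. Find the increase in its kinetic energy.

ΔKE ≈ 3.75×10⁻¹⁸ J

The magnetic force is always ⟂ v and does no work; only the electric force changes KE.
ΔKE = F_E · d = |q|E d = (1.6×10⁻¹⁹)(246)(0.0952) ≈ 3.75×10⁻¹⁸ J.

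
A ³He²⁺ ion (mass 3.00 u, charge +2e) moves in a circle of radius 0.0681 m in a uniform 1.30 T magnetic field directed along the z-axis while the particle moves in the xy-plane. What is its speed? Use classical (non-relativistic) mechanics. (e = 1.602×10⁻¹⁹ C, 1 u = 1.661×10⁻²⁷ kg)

v ≈ 5.69×10⁶ m/s

From |q|vB = mv²/r, v = |q|Br/m.
v = (3.204×10⁻¹⁹)(1.30)(0.0681)/4.983×10⁻²⁷ ≈ 5.69×10⁶ m/s.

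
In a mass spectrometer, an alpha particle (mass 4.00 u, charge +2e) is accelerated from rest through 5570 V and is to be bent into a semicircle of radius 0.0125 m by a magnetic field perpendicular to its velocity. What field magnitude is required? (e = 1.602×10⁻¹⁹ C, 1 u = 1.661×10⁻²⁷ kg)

v = √(2|q|V/m) = √(2·3.204×10⁻¹⁹·5570/6.644×10⁻²⁷) ≈ 7.329×10⁵ m/s.
B = mv/(|q|r) = (6.644×10⁻²⁷)(7.329×10⁵)/((3.204×10⁻¹⁹)(0.0125)) ≈ 1.22 T.

B ≈ 1.22 T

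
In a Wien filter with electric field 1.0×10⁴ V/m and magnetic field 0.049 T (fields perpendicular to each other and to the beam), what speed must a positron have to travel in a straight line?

v = 2.0×10⁵ m/s

Straight-line motion ⇒ electric and magnetic forces cancel, so E = vB.
v = E/B = 1.0×10⁴/0.049 = 2.0×10⁵ m/s.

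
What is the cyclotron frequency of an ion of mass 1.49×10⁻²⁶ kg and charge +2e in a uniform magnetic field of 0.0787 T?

f = |q|B/(2πm).
f = (3.204×10⁻¹⁹)(0.0787)/(2π·1.49×10⁻²⁶) ≈ 2.69×10⁵ Hz.

f ≈ 2.69×10⁵ Hz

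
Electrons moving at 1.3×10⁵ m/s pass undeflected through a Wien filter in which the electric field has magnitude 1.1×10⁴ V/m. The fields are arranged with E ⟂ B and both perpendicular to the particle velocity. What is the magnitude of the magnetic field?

Balance of forces in the selector: qE = qvB ⇒ B = E/v.
B = 1.1×10⁴/1.3×10⁵ = 0.085 T.

B = 0.085 T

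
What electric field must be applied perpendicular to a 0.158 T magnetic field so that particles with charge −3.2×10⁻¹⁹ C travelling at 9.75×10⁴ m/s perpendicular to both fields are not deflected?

For straight-line motion qE = qvB, so E = vB.
E = 9.75×10⁴ × 0.158 = 1.54×10⁴ V/m.

E = 1.54×10⁴ V/m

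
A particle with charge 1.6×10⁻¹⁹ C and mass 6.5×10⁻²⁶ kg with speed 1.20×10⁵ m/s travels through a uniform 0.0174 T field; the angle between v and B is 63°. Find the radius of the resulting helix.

v⊥ = v sinθ = 1.20×10⁵·sin63° ≈ 1.069×10⁵ m/s.
r = m v⊥/(|q|B) = (6.5×10⁻²⁶)(1.069×10⁵)/((1.6×10⁻¹⁹)(0.0174)) ≈ 2.50 m.

r ≈ 2.50 m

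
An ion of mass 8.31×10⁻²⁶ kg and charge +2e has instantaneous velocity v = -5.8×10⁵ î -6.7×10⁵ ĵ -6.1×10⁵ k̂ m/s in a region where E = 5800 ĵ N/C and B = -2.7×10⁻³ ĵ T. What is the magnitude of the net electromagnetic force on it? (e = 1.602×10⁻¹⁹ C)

|F| ≈ 2.00×10⁻¹⁵ N

v×B = (-1650, 0, 1570) N/C.
E + v×B = (-1650, 5800, 1570) N/C.
F = q(E + v×B) = (3.204×10⁻¹⁹ C)·(-1650, 5800, 1570) = (-5.28×10⁻¹⁶, 1.86×10⁻¹⁵, 5.02×10⁻¹⁶) N.
|F| = 2.00×10⁻¹⁵ N.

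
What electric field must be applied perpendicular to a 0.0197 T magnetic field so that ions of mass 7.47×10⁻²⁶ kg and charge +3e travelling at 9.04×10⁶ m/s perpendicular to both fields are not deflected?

E = 1.78×10⁵ V/m

For straight-line motion qE = qvB, so E = vB.
E = 9.04×10⁶ × 0.0197 = 1.78×10⁵ V/m.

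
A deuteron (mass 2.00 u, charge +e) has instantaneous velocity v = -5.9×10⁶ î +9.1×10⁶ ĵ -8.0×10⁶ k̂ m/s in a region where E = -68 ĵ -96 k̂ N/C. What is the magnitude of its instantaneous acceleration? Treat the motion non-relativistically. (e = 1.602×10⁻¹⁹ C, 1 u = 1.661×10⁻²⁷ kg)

Only an electric field acts, so F = qE = (1.602×10⁻¹⁹ C)·(0, -68.0, -96.0) = (0, -1.09×10⁻¹⁷, -1.54×10⁻¹⁷) N.
|a| = |F|/m = 1.885×10⁻¹⁷/3.322×10⁻²⁷ ≈ 5.67×10⁹ m/s².

|a| ≈ 5.67×10⁹ m/s²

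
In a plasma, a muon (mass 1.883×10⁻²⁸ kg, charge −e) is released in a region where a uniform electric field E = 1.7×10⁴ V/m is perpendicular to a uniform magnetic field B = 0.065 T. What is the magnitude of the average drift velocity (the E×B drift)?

v_d ≈ 2.6×10⁵ m/s

The steady drift has the magnetic force balancing the electric force, so v_d = E/B.
v_d = 1.7×10⁴/0.065 = 2.6×10⁵ m/s.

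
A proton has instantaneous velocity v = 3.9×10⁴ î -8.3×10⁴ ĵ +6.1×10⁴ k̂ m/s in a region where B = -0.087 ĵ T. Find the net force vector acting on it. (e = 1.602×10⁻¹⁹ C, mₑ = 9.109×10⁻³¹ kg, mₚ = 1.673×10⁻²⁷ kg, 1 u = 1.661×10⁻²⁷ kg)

F ≈ (8.50×10⁻¹⁶, 0, -5.44×10⁻¹⁶) N

v×B = (5310, 0, -3390) N/C.
F = q v×B = (1.602×10⁻¹⁹ C)·(5310, 0, -3390) = (8.50×10⁻¹⁶, 0, -5.44×10⁻¹⁶) N.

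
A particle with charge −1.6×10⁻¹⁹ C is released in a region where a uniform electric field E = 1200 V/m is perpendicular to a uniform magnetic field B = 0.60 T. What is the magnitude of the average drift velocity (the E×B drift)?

In crossed fields the guiding centre drifts at v_d = |E×B|/B² = E/B, independent of charge and mass.
v_d = 1200/0.60 = 2000 m/s.

v_d ≈ 2000 m/s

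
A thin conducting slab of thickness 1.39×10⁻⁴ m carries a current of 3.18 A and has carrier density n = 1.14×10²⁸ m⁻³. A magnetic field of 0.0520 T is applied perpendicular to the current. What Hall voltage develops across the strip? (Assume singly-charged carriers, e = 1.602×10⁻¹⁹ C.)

V_H ≈ 6.51×10⁻⁷ V

V_H = IB/(n e t).
V_H = (3.18)(0.0520)/((1.14×10²⁸)(1.602×10⁻¹⁹)(1.39×10⁻⁴)) ≈ 6.51×10⁻⁷ V.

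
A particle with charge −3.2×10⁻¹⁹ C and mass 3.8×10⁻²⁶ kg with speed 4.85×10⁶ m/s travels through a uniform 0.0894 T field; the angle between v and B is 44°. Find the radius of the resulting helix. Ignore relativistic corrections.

v⊥ = v sinθ = 4.85×10⁶·sin44° ≈ 3.369×10⁶ m/s.
r = m v⊥/(|q|B) = (3.8×10⁻²⁶)(3.369×10⁶)/((3.2×10⁻¹⁹)(0.0894)) ≈ 4.48 m.

r ≈ 4.48 m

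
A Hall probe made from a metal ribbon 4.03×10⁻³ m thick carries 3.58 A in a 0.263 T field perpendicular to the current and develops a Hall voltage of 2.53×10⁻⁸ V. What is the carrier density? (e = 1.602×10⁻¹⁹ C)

n ≈ 5.76×10²⁸ m⁻³

From V_H = IB/(n e t), n = IB/(V_H e t).
n = (3.58)(0.263)/((2.53×10⁻⁸)(1.602×10⁻¹⁹)(4.03×10⁻³)) ≈ 5.76×10²⁸ m⁻³.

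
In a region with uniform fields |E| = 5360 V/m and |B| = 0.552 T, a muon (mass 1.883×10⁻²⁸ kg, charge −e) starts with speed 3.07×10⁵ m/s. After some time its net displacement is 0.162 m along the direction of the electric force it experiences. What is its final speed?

v_f ≈ 1.25×10⁶ m/s

B does no work; ΔKE = |q|E d.
½mv_f² = ½mv₀² + |q|Ed = ½(1.883×10⁻²⁸)(3.07×10⁵)² + (1.602×10⁻¹⁹)(5360)(0.162) ≈ 8.874×10⁻¹⁸ J + 1.391×10⁻¹⁶ J ≈ 1.480×10⁻¹⁶ J.
v_f = √(2·1.480×10⁻¹⁶/1.883×10⁻²⁸) ≈ 1.25×10⁶ m/s.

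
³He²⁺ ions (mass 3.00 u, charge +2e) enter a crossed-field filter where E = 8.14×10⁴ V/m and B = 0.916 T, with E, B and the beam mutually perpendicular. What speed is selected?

v = 8.89×10⁴ m/s

Straight-line motion ⇒ electric and magnetic forces cancel, so E = vB.
v = E/B = 8.14×10⁴/0.916 = 8.89×10⁴ m/s.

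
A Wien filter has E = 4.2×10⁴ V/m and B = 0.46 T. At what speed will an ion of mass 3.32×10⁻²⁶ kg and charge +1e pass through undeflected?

v = 9.1×10⁴ m/s

Zero net Lorentz force requires |qE| = |q v×B|, i.e. E = vB.
v = E/B = 4.2×10⁴/0.46 = 9.1×10⁴ m/s.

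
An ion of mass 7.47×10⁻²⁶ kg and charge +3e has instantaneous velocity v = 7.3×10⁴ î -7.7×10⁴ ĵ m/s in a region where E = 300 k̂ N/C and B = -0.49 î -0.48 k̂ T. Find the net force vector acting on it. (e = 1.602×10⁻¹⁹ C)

F ≈ (1.78×10⁻¹⁴, 1.68×10⁻¹⁴, -1.80×10⁻¹⁴) N

v×B = (3.70×10⁴, 3.50×10⁴, -3.77×10⁴) N/C.
E + v×B = (3.70×10⁴, 3.50×10⁴, -3.74×10⁴) N/C.
F = q(E + v×B) = (4.806×10⁻¹⁹ C)·(3.70×10⁴, 3.50×10⁴, -3.74×10⁴) = (1.78×10⁻¹⁴, 1.68×10⁻¹⁴, -1.80×10⁻¹⁴) N.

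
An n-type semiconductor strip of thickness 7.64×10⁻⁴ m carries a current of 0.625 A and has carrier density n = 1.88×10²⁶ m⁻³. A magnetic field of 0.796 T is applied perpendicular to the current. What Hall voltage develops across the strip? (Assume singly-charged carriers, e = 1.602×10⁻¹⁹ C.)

V_H = IB/(n e t).
V_H = (0.625)(0.796)/((1.88×10²⁶)(1.602×10⁻¹⁹)(7.64×10⁻⁴)) ≈ 2.16×10⁻⁵ V.

V_H ≈ 2.16×10⁻⁵ V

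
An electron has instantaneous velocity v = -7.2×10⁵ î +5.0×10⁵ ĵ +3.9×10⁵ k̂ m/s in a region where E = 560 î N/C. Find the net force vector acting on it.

Only an electric field acts, so F = qE = (−1.602×10⁻¹⁹ C)·(560, 0, 0) = (-8.97×10⁻¹⁷, 0, 0) N.

F ≈ (-8.97×10⁻¹⁷, 0, 0) N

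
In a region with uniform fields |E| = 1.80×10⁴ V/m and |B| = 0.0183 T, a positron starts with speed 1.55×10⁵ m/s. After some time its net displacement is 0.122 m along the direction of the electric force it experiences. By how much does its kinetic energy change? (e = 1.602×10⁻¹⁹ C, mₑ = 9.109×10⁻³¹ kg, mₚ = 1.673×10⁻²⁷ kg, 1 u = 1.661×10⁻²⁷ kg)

The magnetic force is always ⟂ v and does no work; only the electric force changes KE.
ΔKE = F_E · d = |q|E d = (1.602×10⁻¹⁹)(1.80×10⁴)(0.122) ≈ 3.52×10⁻¹⁶ J.

ΔKE ≈ 3.52×10⁻¹⁶ J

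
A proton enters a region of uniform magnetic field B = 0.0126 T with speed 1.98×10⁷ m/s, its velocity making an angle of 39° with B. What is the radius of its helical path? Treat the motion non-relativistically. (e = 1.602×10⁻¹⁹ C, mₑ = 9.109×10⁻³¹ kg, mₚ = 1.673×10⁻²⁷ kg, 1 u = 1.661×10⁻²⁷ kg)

v⊥ = v sinθ = 1.98×10⁷·sin39° ≈ 1.246×10⁷ m/s.
r = m v⊥/(|q|B) = (1.673×10⁻²⁷)(1.246×10⁷)/((1.602×10⁻¹⁹)(0.0126)) ≈ 10.3 m.

r ≈ 10.3 m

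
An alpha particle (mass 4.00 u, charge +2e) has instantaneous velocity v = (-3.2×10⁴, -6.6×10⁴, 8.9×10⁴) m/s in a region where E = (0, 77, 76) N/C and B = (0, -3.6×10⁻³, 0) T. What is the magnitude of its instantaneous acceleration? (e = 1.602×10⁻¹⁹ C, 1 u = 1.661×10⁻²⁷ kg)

|a| ≈ 1.84×10¹⁰ m/s²

v×B = (320, 0, 115) N/C.
E + v×B = (320, 77.0, 191) N/C.
F = q(E + v×B) = (3.204×10⁻¹⁹ C)·(320, 77.0, 191) = (1.03×10⁻¹⁶, 2.47×10⁻¹⁷, 6.13×10⁻¹⁷) N.
|a| = |F|/m = 1.221×10⁻¹⁶/6.644×10⁻²⁷ ≈ 1.84×10¹⁰ m/s².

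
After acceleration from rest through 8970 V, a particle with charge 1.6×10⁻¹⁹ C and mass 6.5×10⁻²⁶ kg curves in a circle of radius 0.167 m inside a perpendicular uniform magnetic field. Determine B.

v = √(2|q|V/m) = √(2·1.6×10⁻¹⁹·8970/6.5×10⁻²⁶) ≈ 2.101×10⁵ m/s.
B = mv/(|q|r) = (6.5×10⁻²⁶)(2.101×10⁵)/((1.6×10⁻¹⁹)(0.167)) ≈ 0.511 T.

B ≈ 0.511 T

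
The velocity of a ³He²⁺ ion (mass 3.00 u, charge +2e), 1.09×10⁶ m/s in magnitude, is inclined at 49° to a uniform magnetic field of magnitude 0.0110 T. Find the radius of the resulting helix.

r ≈ 1.16 m

v⊥ = v sinθ = 1.09×10⁶·sin49° ≈ 8.226×10⁵ m/s.
r = m v⊥/(|q|B) = (4.983×10⁻²⁷)(8.226×10⁵)/((3.204×10⁻¹⁹)(0.0110)) ≈ 1.16 m.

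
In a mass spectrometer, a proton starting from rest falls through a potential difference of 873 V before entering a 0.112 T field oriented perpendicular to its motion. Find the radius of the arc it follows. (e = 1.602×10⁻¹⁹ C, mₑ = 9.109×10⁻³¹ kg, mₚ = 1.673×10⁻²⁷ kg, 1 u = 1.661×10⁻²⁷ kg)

Acceleration: |q|V = ½mv² ⇒ v = √(2|q|V/m) = √(2·1.602×10⁻¹⁹·873/1.673×10⁻²⁷) ≈ 4.089×10⁵ m/s.
In the field: r = mv/(|q|B) = (1.673×10⁻²⁷)(4.089×10⁵)/((1.602×10⁻¹⁹)(0.112)) ≈ 0.0381 m.

r ≈ 0.0381 m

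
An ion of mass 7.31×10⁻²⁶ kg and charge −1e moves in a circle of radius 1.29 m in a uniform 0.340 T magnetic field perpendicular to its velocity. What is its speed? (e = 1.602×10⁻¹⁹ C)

From |q|vB = mv²/r, v = |q|Br/m.
v = (1.602×10⁻¹⁹)(0.340)(1.29)/7.31×10⁻²⁶ ≈ 9.61×10⁵ m/s.

v ≈ 9.61×10⁵ m/s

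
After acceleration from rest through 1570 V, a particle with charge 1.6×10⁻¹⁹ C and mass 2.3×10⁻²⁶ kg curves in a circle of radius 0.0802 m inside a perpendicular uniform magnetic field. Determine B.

B ≈ 0.265 T

v = √(2|q|V/m) = √(2·1.6×10⁻¹⁹·1570/2.3×10⁻²⁶) ≈ 1.478×10⁵ m/s.
B = mv/(|q|r) = (2.3×10⁻²⁶)(1.478×10⁵)/((1.6×10⁻¹⁹)(0.0802)) ≈ 0.265 T.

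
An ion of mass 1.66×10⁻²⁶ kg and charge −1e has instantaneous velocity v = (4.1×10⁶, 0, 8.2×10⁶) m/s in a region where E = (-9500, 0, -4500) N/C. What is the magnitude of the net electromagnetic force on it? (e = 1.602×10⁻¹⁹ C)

Only an electric field acts, so F = qE = (−1.602×10⁻¹⁹ C)·(-9500, 0, -4500) = (1.52×10⁻¹⁵, 0, 7.21×10⁻¹⁶) N.
|F| = 1.68×10⁻¹⁵ N.

|F| ≈ 1.68×10⁻¹⁵ N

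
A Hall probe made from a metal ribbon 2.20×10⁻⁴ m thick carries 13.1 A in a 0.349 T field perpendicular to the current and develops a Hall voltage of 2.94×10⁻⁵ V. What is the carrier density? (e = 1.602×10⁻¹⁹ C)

n ≈ 4.41×10²⁷ m⁻³

From V_H = IB/(n e t), n = IB/(V_H e t).
n = (13.1)(0.349)/((2.94×10⁻⁵)(1.602×10⁻¹⁹)(2.20×10⁻⁴)) ≈ 4.41×10²⁷ m⁻³.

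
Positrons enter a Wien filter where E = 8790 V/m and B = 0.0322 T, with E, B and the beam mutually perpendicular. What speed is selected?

Zero net Lorentz force requires |qE| = |q v×B|, i.e. E = vB.
v = E/B = 8790/0.0322 = 2.73×10⁵ m/s.

v = 2.73×10⁵ m/s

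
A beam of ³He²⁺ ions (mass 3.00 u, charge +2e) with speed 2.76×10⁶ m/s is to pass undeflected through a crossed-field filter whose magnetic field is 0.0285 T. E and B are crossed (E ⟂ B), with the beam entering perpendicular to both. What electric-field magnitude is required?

E = 7.87×10⁴ V/m

For straight-line motion qE = qvB, so E = vB.
E = 2.76×10⁶ × 0.0285 = 7.87×10⁴ V/m.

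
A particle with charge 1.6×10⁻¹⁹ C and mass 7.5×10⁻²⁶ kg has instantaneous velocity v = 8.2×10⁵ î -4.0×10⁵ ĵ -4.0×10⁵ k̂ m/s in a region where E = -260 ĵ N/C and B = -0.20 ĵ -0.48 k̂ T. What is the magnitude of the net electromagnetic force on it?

v×B = (1.12×10⁵, 3.94×10⁵, -1.64×10⁵) N/C.
E + v×B = (1.12×10⁵, 3.93×10⁵, -1.64×10⁵) N/C.
F = q(E + v×B) = (1.6×10⁻¹⁹ C)·(1.12×10⁵, 3.93×10⁵, -1.64×10⁵) = (1.79×10⁻¹⁴, 6.29×10⁻¹⁴, -2.62×10⁻¹⁴) N.
|F| = 7.05×10⁻¹⁴ N.

|F| ≈ 7.05×10⁻¹⁴ N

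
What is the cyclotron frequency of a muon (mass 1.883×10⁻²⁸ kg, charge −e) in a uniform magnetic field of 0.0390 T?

f ≈ 5.28×10⁶ Hz

f = |q|B/(2πm).
f = (1.602×10⁻¹⁹)(0.0390)/(2π·1.883×10⁻²⁸) ≈ 5.28×10⁶ Hz.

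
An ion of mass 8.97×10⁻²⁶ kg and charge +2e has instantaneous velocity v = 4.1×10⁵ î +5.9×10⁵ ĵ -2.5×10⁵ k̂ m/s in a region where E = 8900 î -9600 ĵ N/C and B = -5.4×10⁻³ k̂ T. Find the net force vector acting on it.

v×B = (-3190, 2210, 0) N/C.
E + v×B = (5710, -7390, 0) N/C.
F = q(E + v×B) = (3.204×10⁻¹⁹ C)·(5710, -7390, 0) = (1.83×10⁻¹⁵, -2.37×10⁻¹⁵, 0) N.

F ≈ (1.83×10⁻¹⁵, -2.37×10⁻¹⁵, 0) N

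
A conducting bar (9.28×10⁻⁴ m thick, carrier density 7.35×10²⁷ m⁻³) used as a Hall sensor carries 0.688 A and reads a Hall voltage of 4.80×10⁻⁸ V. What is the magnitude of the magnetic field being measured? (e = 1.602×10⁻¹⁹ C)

B ≈ 0.0762 T

From V_H = IB/(n e t), B = V_H n e t / I.
B = (4.80×10⁻⁸)(7.35×10²⁷)(1.602×10⁻¹⁹)(9.28×10⁻⁴)/0.688 ≈ 0.0762 T.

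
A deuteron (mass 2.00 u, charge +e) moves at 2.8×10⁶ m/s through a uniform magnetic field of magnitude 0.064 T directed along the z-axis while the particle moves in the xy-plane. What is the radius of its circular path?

The magnetic force provides the centripetal force: |q|vB = mv²/r.
r = mv/(|q|B) = (3.322×10⁻²⁷)(2.8×10⁶)/((1.602×10⁻¹⁹)(0.064)) ≈ 0.91 m.

r ≈ 0.91 m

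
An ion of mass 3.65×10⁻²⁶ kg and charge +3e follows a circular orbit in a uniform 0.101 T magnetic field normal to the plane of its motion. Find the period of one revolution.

T ≈ 4.72×10⁻⁶ s

The cyclotron period depends only on m, q, B: T = 2πm/(|q|B).
T = 2π(3.65×10⁻²⁶)/((4.806×10⁻¹⁹)(0.101)) ≈ 4.72×10⁻⁶ s.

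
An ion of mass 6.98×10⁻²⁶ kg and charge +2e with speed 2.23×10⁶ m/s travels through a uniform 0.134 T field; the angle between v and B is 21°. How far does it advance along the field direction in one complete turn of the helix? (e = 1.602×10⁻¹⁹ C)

v∥ = v cosθ = 2.23×10⁶·cos21° ≈ 2.082×10⁶ m/s.
T = 2πm/(|q|B) = 2π(6.98×10⁻²⁶)/((3.204×10⁻¹⁹)(0.134)) ≈ 1.021×10⁻⁵ s.
pitch = v∥ T = (2.082×10⁶)(1.021×10⁻⁵) ≈ 21.3 m.

p ≈ 21.3 m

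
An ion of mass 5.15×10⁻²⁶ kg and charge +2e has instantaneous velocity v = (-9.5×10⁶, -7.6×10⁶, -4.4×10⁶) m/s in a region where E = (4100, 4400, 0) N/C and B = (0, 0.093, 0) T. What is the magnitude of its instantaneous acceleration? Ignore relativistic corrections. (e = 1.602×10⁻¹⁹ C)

|a| ≈ 6.07×10¹² m/s²

v×B = (4.09×10⁵, 0, -8.84×10⁵) N/C.
E + v×B = (4.13×10⁵, 4400, -8.84×10⁵) N/C.
F = q(E + v×B) = (3.204×10⁻¹⁹ C)·(4.13×10⁵, 4400, -8.84×10⁵) = (1.32×10⁻¹³, 1.41×10⁻¹⁵, -2.83×10⁻¹³) N.
|a| = |F|/m = 3.125×10⁻¹³/5.15×10⁻²⁶ ≈ 6.07×10¹² m/s².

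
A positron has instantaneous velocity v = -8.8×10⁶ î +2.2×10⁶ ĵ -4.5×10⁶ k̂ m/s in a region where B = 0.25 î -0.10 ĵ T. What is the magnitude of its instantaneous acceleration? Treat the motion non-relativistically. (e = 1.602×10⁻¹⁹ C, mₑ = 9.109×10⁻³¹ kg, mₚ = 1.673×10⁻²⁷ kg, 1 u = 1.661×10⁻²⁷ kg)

v×B = (-4.50×10⁵, -1.12×10⁶, 3.30×10⁵) N/C.
F = q v×B = (1.602×10⁻¹⁹ C)·(-4.50×10⁵, -1.12×10⁶, 3.30×10⁵) = (-7.21×10⁻¹⁴, -1.80×10⁻¹³, 5.29×10⁻¹⁴) N.
|a| = |F|/m = 2.012×10⁻¹³/9.109×10⁻³¹ ≈ 2.21×10¹⁷ m/s².

|a| ≈ 2.21×10¹⁷ m/s²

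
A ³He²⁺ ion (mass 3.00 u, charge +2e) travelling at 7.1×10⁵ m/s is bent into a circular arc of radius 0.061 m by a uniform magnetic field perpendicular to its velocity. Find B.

B ≈ 0.18 T

From |q|vB = mv²/r, B = mv/(|q|r).
B = (4.983×10⁻²⁷)(7.1×10⁵)/((3.204×10⁻¹⁹)(0.061)) ≈ 0.18 T.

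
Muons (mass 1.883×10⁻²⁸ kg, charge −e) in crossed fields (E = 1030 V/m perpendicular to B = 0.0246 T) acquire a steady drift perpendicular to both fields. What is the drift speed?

v_d ≈ 4.19×10⁴ m/s

In crossed fields the guiding centre drifts at v_d = |E×B|/B² = E/B, independent of charge and mass.
v_d = 1030/0.0246 = 4.19×10⁴ m/s.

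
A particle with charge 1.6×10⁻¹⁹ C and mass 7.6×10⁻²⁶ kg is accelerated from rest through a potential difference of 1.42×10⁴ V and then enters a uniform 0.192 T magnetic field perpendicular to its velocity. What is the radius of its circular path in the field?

r ≈ 0.605 m

Acceleration: |q|V = ½mv² ⇒ v = √(2|q|V/m) = √(2·1.6×10⁻¹⁹·1.42×10⁴/7.6×10⁻²⁶) ≈ 2.445×10⁵ m/s.
In the field: r = mv/(|q|B) = (7.6×10⁻²⁶)(2.445×10⁵)/((1.6×10⁻¹⁹)(0.192)) ≈ 0.605 m.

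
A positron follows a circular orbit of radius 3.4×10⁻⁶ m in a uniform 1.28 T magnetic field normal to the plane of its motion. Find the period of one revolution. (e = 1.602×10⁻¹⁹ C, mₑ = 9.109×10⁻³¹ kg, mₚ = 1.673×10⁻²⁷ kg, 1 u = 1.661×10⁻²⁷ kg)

T ≈ 2.79×10⁻¹¹ s

The cyclotron period depends only on m, q, B: T = 2πm/(|q|B).
T = 2π(9.109×10⁻³¹)/((1.602×10⁻¹⁹)(1.28)) ≈ 2.79×10⁻¹¹ s.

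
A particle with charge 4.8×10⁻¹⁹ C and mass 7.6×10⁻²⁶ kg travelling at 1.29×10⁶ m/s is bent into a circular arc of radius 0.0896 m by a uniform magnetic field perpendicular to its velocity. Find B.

From |q|vB = mv²/r, B = mv/(|q|r).
B = (7.6×10⁻²⁶)(1.29×10⁶)/((4.8×10⁻¹⁹)(0.0896)) ≈ 2.28 T.

B ≈ 2.28 T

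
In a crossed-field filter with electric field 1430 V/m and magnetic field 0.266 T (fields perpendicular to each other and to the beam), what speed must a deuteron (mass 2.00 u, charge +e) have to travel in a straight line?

For undeflected motion the electric and magnetic forces balance: qE = qvB.
v = E/B = 1430/0.266 = 5380 m/s.

v = 5380 m/s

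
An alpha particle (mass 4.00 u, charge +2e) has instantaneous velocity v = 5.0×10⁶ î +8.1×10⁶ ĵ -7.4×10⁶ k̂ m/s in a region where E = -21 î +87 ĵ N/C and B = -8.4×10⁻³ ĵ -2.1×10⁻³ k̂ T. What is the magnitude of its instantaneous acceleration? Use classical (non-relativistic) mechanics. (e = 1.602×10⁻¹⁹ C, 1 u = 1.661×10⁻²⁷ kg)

|a| ≈ 4.35×10¹² m/s²

v×B = (-7.92×10⁴, 1.05×10⁴, -4.20×10⁴) N/C.
E + v×B = (-7.92×10⁴, 1.06×10⁴, -4.20×10⁴) N/C.
F = q(E + v×B) = (3.204×10⁻¹⁹ C)·(-7.92×10⁴, 1.06×10⁴, -4.20×10⁴) = (-2.54×10⁻¹⁴, 3.39×10⁻¹⁵, -1.35×10⁻¹⁴) N.
|a| = |F|/m = 2.892×10⁻¹⁴/6.644×10⁻²⁷ ≈ 4.35×10¹² m/s².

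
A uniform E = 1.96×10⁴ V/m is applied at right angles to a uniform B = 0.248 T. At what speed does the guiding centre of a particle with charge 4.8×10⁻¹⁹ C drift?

v_d ≈ 7.90×10⁴ m/s

In crossed fields the guiding centre drifts at v_d = |E×B|/B² = E/B, independent of charge and mass.
v_d = 1.96×10⁴/0.248 = 7.90×10⁴ m/s.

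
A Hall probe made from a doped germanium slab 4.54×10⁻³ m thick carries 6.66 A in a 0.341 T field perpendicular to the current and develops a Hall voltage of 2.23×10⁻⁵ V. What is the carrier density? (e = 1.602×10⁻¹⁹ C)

n ≈ 1.40×10²⁶ m⁻³

From V_H = IB/(n e t), n = IB/(V_H e t).
n = (6.66)(0.341)/((2.23×10⁻⁵)(1.602×10⁻¹⁹)(4.54×10⁻³)) ≈ 1.40×10²⁶ m⁻³.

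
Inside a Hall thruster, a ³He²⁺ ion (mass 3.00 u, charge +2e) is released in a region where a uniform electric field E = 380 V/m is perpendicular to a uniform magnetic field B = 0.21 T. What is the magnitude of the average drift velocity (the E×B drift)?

v_d ≈ 1800 m/s

In crossed fields the guiding centre drifts at v_d = |E×B|/B² = E/B, independent of charge and mass.
v_d = 380/0.21 = 1800 m/s.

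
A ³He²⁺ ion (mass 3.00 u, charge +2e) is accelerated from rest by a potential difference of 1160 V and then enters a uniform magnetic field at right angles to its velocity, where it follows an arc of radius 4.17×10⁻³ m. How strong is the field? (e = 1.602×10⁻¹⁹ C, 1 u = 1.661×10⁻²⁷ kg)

v = √(2|q|V/m) = √(2·3.204×10⁻¹⁹·1160/4.983×10⁻²⁷) ≈ 3.862×10⁵ m/s.
B = mv/(|q|r) = (4.983×10⁻²⁷)(3.862×10⁵)/((3.204×10⁻¹⁹)(4.17×10⁻³)) ≈ 1.44 T.

B ≈ 1.44 T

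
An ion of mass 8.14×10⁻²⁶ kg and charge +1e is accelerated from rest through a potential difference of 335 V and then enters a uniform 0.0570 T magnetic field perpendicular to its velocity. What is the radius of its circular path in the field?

Acceleration: |q|V = ½mv² ⇒ v = √(2|q|V/m) = √(2·1.602×10⁻¹⁹·335/8.14×10⁻²⁶) ≈ 3.631×10⁴ m/s.
In the field: r = mv/(|q|B) = (8.14×10⁻²⁶)(3.631×10⁴)/((1.602×10⁻¹⁹)(0.0570)) ≈ 0.324 m.

r ≈ 0.324 m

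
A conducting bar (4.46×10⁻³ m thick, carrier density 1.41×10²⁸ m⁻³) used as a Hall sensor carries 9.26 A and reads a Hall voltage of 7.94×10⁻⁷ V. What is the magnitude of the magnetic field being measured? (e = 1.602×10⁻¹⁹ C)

B ≈ 0.864 T

From V_H = IB/(n e t), B = V_H n e t / I.
B = (7.94×10⁻⁷)(1.41×10²⁸)(1.602×10⁻¹⁹)(4.46×10⁻³)/9.26 ≈ 0.864 T.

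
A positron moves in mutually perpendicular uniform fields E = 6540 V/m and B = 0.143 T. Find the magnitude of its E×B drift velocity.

v_d ≈ 4.57×10⁴ m/s

The steady drift has the magnetic force balancing the electric force, so v_d = E/B.
v_d = 6540/0.143 = 4.57×10⁴ m/s.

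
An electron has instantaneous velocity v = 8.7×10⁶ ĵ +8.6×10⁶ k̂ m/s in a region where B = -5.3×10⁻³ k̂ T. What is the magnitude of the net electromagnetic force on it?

|F| ≈ 7.39×10⁻¹⁵ N

v×B = (-4.61×10⁴, 0, 0) N/C.
F = q v×B = (−1.602×10⁻¹⁹ C)·(-4.61×10⁴, 0, 0) = (7.39×10⁻¹⁵, 0, 0) N.
|F| = 7.39×10⁻¹⁵ N.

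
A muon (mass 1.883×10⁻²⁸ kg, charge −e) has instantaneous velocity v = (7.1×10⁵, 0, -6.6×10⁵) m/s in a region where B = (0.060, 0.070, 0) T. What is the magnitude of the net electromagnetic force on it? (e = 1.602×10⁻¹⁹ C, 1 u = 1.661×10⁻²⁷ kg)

v×B = (4.62×10⁴, -3.96×10⁴, 4.97×10⁴) N/C.
F = q v×B = (−1.602×10⁻¹⁹ C)·(4.62×10⁴, -3.96×10⁴, 4.97×10⁴) = (-7.40×10⁻¹⁵, 6.34×10⁻¹⁵, -7.96×10⁻¹⁵) N.
|F| = 1.26×10⁻¹⁴ N.

|F| ≈ 1.26×10⁻¹⁴ N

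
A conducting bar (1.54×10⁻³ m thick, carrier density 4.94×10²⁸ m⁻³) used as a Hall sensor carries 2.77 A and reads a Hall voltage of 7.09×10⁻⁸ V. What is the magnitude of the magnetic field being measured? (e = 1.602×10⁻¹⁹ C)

From V_H = IB/(n e t), B = V_H n e t / I.
B = (7.09×10⁻⁸)(4.94×10²⁸)(1.602×10⁻¹⁹)(1.54×10⁻³)/2.77 ≈ 0.312 T.

B ≈ 0.312 T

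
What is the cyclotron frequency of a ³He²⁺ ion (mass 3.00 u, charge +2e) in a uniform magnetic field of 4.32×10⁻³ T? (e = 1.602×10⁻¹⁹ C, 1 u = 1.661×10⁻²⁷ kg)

f = |q|B/(2πm).
f = (3.204×10⁻¹⁹)(4.32×10⁻³)/(2π·4.983×10⁻²⁷) ≈ 4.42×10⁴ Hz.

f ≈ 4.42×10⁴ Hz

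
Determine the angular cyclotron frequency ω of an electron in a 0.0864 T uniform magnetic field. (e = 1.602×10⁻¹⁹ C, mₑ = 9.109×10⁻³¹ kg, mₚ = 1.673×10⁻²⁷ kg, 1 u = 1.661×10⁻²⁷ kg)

ω = |q|B/m.
ω = (1.602×10⁻¹⁹)(0.0864)/9.109×10⁻³¹ ≈ 1.52×10¹⁰ rad/s.

ω ≈ 1.52×10¹⁰ rad/s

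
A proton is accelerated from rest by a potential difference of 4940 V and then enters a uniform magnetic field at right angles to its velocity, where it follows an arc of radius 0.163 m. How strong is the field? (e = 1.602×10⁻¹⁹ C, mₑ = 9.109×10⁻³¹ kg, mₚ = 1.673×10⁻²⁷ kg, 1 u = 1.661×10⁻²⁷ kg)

v = √(2|q|V/m) = √(2·1.602×10⁻¹⁹·4940/1.673×10⁻²⁷) ≈ 9.727×10⁵ m/s.
B = mv/(|q|r) = (1.673×10⁻²⁷)(9.727×10⁵)/((1.602×10⁻¹⁹)(0.163)) ≈ 0.0623 T.

B ≈ 0.0623 T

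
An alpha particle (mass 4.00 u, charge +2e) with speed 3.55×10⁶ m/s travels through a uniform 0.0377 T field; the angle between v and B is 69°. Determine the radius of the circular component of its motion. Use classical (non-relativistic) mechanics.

v⊥ = v sinθ = 3.55×10⁶·sin69° ≈ 3.314×10⁶ m/s.
r = m v⊥/(|q|B) = (6.644×10⁻²⁷)(3.314×10⁶)/((3.204×10⁻¹⁹)(0.0377)) ≈ 1.82 m.

r ≈ 1.82 m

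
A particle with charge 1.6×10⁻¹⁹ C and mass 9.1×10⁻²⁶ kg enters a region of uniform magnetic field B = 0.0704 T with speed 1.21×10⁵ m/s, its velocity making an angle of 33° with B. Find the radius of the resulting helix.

v⊥ = v sinθ = 1.21×10⁵·sin33° ≈ 6.590×10⁴ m/s.
r = m v⊥/(|q|B) = (9.1×10⁻²⁶)(6.590×10⁴)/((1.6×10⁻¹⁹)(0.0704)) ≈ 0.532 m.

r ≈ 0.532 m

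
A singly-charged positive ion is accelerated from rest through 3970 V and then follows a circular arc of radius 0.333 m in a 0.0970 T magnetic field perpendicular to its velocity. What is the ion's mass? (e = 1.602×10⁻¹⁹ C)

m ≈ 2.11×10⁻²⁶ kg

Combine |q|V = ½mv² and r = mv/(|q|B): eliminate v to get m = qB²r²/(2V).
m = (1.602×10⁻¹⁹)(0.0970)²(0.333)²/(2·3970) ≈ 2.11×10⁻²⁶ kg.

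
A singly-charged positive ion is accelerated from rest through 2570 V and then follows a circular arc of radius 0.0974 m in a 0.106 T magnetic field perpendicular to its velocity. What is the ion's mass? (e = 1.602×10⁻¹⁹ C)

Combine |q|V = ½mv² and r = mv/(|q|B): eliminate v to get m = qB²r²/(2V).
m = (1.602×10⁻¹⁹)(0.106)²(0.0974)²/(2·2570) ≈ 3.32×10⁻²⁷ kg.

m ≈ 3.32×10⁻²⁷ kg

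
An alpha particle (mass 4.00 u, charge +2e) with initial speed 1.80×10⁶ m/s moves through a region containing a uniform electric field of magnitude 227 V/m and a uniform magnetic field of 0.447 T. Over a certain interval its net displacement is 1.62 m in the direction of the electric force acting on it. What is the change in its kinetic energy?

The magnetic force is always ⟂ v and does no work; only the electric force changes KE.
ΔKE = F_E · d = |q|E d = (3.204×10⁻¹⁹)(227)(1.62) ≈ 1.18×10⁻¹⁶ J.

ΔKE ≈ 1.18×10⁻¹⁶ J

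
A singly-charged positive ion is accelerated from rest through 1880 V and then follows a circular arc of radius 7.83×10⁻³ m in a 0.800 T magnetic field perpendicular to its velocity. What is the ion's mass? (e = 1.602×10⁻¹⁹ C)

m ≈ 1.67×10⁻²⁷ kg

Combine |q|V = ½mv² and r = mv/(|q|B): eliminate v to get m = qB²r²/(2V).
m = (1.602×10⁻¹⁹)(0.800)²(7.83×10⁻³)²/(2·1880) ≈ 1.67×10⁻²⁷ kg.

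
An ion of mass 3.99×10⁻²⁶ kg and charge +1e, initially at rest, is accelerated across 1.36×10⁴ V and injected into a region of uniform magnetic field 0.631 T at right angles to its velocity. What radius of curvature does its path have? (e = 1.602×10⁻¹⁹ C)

r ≈ 0.130 m

Acceleration: |q|V = ½mv² ⇒ v = √(2|q|V/m) = √(2·1.602×10⁻¹⁹·1.36×10⁴/3.99×10⁻²⁶) ≈ 3.305×10⁵ m/s.
In the field: r = mv/(|q|B) = (3.99×10⁻²⁶)(3.305×10⁵)/((1.602×10⁻¹⁹)(0.631)) ≈ 0.130 m.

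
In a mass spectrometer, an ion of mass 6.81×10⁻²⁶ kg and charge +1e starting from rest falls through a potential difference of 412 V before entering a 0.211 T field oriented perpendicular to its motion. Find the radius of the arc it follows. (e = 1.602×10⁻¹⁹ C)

Acceleration: |q|V = ½mv² ⇒ v = √(2|q|V/m) = √(2·1.602×10⁻¹⁹·412/6.81×10⁻²⁶) ≈ 4.403×10⁴ m/s.
In the field: r = mv/(|q|B) = (6.81×10⁻²⁶)(4.403×10⁴)/((1.602×10⁻¹⁹)(0.211)) ≈ 0.0887 m.

r ≈ 0.0887 m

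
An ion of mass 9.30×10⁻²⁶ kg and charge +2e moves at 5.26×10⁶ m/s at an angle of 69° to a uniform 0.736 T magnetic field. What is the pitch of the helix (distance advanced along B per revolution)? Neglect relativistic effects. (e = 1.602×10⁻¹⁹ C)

p ≈ 4.67 m

v∥ = v cosθ = 5.26×10⁶·cos69° ≈ 1.885×10⁶ m/s.
T = 2πm/(|q|B) = 2π(9.30×10⁻²⁶)/((3.204×10⁻¹⁹)(0.736)) ≈ 2.478×10⁻⁶ s.
pitch = v∥ T = (1.885×10⁶)(2.478×10⁻⁶) ≈ 4.67 m.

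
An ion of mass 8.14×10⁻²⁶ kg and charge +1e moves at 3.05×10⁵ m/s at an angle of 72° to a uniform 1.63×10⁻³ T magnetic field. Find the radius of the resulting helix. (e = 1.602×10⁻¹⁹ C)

r ≈ 90.4 m

v⊥ = v sinθ = 3.05×10⁵·sin72° ≈ 2.901×10⁵ m/s.
r = m v⊥/(|q|B) = (8.14×10⁻²⁶)(2.901×10⁵)/((1.602×10⁻¹⁹)(1.63×10⁻³)) ≈ 90.4 m.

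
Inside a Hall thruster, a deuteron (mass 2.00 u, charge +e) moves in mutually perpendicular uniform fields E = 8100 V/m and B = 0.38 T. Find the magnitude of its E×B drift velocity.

The E×B drift speed is v_d = E/B.
v_d = 8100/0.38 = 2.1×10⁴ m/s.

v_d ≈ 2.1×10⁴ m/s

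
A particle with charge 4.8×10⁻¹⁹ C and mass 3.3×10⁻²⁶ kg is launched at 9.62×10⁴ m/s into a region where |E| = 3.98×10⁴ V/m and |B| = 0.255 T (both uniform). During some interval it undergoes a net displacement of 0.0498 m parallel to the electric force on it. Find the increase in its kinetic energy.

The magnetic force is always ⟂ v and does no work; only the electric force changes KE.
ΔKE = F_E · d = |q|E d = (4.8×10⁻¹⁹)(3.98×10⁴)(0.0498) ≈ 9.51×10⁻¹⁶ J.

ΔKE ≈ 9.51×10⁻¹⁶ J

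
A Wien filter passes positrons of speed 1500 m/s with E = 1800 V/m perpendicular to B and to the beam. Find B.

B = 1.2 T

Balance of forces in the selector: qE = qvB ⇒ B = E/v.
B = 1800/1500 = 1.2 T.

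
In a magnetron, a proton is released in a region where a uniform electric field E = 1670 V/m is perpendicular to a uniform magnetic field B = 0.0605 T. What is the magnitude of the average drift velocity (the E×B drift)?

The E×B drift speed is v_d = E/B.
v_d = 1670/0.0605 = 2.76×10⁴ m/s.

v_d ≈ 2.76×10⁴ m/s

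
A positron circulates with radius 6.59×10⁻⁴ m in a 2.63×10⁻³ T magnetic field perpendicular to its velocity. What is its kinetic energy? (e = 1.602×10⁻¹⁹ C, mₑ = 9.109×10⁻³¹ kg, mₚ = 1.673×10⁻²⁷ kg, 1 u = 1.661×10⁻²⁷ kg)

v = |q|Br/m, then KE = ½mv² = (qBr)²/(2m).
v = (1.602×10⁻¹⁹)(2.63×10⁻³)(6.59×10⁻⁴)/9.109×10⁻³¹ ≈ 3.048×10⁵ m/s.
KE = ½(9.109×10⁻³¹)(3.048×10⁵)² ≈ 4.23×10⁻²⁰ J.

KE ≈ 4.23×10⁻²⁰ J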